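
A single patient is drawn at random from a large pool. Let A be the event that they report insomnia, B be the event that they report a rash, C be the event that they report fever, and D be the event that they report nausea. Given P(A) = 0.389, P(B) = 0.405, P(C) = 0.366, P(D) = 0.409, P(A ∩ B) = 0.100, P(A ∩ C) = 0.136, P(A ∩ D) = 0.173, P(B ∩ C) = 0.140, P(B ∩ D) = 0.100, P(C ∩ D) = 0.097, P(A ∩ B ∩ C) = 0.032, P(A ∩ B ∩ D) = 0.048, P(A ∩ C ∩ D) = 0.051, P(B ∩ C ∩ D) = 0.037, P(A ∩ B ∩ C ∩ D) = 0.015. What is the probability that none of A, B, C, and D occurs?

P(A ∪ B ∪ C ∪ D) = 0.389 + 0.405 + 0.366 + 0.409 − 0.100 − 0.136 − 0.173 − 0.140 − 0.100 − 0.097 + 0.032 + 0.048 + 0.051 + 0.037 − 0.015 = 0.976
P(none) = 1 − 0.976 = 0.024

0.024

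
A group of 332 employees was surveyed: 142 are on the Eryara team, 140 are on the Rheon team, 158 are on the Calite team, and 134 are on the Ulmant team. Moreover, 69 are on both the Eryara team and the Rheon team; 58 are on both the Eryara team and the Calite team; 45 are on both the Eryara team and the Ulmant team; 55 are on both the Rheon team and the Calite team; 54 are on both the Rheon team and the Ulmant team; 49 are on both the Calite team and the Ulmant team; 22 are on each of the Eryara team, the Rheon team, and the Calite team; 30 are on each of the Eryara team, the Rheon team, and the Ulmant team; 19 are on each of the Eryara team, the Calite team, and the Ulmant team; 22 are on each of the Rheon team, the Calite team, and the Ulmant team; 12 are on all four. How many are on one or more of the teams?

325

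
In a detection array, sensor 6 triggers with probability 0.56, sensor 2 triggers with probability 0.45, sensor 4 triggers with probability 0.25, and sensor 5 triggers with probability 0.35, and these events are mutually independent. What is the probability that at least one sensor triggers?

P(none) = (1 − 0.56) × (1 − 0.45) × (1 − 0.25) × (1 − 0.35) = 0.44 × 0.55 × 0.75 × 0.65 = 0.117975
P(at least one) = 1 − 0.117975 = 0.882025

0.882025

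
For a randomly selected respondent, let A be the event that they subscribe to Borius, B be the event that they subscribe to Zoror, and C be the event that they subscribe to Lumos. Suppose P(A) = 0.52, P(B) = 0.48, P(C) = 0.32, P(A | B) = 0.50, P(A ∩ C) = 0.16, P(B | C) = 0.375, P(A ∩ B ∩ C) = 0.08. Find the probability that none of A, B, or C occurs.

P(A ∩ B) = P(B)·P(A|B) = 0.48 × 0.50 = 0.24
P(B ∩ C) = P(C)·P(B|C) = 0.32 × 0.375 = 0.12
By inclusion-exclusion,
P(A ∪ B ∪ C) = 0.52 + 0.48 + 0.32 − 0.24 − 0.16 − 0.12 + 0.08 = 0.88
P(none) = 1 − 0.88 = 0.12

0.12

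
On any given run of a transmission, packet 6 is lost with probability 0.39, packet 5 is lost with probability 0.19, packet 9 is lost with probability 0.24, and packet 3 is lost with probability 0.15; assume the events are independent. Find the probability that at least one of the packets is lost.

0.6808114

Since the events are independent, P(none) is the product of the individual non-occurrence probabilities.
P(none) = (1 − 0.39) × (1 − 0.19) × (1 − 0.24) × (1 − 0.15) = 0.61 × 0.81 × 0.76 × 0.85 = 0.3191886
P(at least one) = 1 − 0.3191886 = 0.6808114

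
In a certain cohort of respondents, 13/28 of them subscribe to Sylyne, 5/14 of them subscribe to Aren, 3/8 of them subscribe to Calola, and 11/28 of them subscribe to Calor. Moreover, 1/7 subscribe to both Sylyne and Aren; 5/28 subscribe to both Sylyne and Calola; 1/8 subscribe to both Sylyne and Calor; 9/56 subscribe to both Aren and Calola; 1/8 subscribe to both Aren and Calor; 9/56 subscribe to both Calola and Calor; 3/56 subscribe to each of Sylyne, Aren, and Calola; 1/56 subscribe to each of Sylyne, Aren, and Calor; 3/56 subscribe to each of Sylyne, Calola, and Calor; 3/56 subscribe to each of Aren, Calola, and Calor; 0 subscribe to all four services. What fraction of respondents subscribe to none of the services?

Using inclusion–exclusion:
P(at least one) = 13/28 + 5/14 + 3/8 + 11/28 − 1/7 − 5/28 − 1/8 − 9/56 − 1/8 − 9/56 + 3/56 + 1/56 + 3/56 + 3/56 − 0 = 7/8
P(none) = 1 − 7/8 = 1/8

1/8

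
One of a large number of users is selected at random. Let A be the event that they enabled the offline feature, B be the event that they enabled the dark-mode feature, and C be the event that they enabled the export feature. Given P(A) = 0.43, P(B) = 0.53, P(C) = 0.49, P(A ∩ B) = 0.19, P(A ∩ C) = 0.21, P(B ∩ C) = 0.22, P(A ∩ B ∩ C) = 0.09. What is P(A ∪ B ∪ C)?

0.92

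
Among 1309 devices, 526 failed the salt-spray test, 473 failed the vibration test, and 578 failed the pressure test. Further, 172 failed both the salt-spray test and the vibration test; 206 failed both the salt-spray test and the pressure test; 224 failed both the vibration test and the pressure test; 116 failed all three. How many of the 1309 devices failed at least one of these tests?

N(≥1) = 526 + 473 + 578 − 172 − 206 − 224 + 116 = 1091

1091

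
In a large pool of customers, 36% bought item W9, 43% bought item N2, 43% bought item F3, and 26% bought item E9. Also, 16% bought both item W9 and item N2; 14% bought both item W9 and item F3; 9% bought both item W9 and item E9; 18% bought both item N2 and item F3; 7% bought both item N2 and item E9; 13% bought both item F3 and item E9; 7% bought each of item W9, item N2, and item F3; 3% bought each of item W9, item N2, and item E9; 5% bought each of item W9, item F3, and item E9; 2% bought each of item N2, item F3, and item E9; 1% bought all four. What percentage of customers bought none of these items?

P(≥1) = 36 + 43 + 43 + 26 − 16 − 14 − 9 − 18 − 7 − 13 + 7 + 3 + 5 + 2 − 1 = 87%
P(none) = 100% − 87% = 13%

13%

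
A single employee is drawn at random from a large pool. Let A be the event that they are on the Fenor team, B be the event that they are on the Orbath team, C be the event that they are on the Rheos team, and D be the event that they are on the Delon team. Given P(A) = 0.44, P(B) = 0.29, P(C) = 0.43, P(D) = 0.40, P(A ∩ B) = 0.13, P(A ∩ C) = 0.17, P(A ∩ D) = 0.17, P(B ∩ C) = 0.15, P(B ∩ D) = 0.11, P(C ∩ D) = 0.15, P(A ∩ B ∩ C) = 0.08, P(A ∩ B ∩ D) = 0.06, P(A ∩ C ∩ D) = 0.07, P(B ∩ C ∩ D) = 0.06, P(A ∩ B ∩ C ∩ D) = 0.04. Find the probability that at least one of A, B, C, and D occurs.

0.91

Using inclusion–exclusion:
P(A ∪ B ∪ C ∪ D) = 0.44 + 0.29 + 0.43 + 0.40 − 0.13 − 0.17 − 0.17 − 0.15 − 0.11 − 0.15 + 0.08 + 0.06 + 0.07 + 0.06 − 0.04 = 0.91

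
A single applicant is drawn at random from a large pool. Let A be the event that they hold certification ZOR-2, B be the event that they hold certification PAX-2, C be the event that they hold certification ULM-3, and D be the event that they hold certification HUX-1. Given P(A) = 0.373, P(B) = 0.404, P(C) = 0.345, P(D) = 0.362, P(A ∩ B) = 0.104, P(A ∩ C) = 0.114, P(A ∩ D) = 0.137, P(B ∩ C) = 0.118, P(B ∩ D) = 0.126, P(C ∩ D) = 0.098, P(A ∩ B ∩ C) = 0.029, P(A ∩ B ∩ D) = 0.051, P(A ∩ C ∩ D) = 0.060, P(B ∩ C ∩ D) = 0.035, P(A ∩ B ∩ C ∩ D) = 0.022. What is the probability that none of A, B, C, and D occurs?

0.060

P(A ∪ B ∪ C ∪ D) = 0.373 + 0.404 + 0.345 + 0.362 − 0.104 − 0.114 − 0.137 − 0.118 − 0.126 − 0.098 + 0.029 + 0.051 + 0.060 + 0.035 − 0.022 = 0.940
P(none) = 1 − 0.940 = 0.060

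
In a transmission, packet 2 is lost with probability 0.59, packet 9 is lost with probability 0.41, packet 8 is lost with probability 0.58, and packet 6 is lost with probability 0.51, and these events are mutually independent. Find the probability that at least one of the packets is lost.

P(none) = (1 − 0.59) × (1 − 0.41) × (1 − 0.58) × (1 − 0.51) = 0.41 × 0.59 × 0.42 × 0.49 = 0.04978302
P(at least one) = 1 − 0.04978302 = 0.95021698

0.95021698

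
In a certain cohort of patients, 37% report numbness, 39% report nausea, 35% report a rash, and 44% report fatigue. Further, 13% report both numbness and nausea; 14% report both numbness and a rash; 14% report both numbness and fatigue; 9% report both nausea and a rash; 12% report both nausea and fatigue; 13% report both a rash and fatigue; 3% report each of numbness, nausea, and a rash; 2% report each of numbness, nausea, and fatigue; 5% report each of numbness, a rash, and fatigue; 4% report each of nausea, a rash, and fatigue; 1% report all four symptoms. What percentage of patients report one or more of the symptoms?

93%

P(at least one) = 37 + 39 + 35 + 44 − 13 − 14 − 14 − 9 − 12 − 13 + 3 + 2 + 5 + 4 − 1 = 93%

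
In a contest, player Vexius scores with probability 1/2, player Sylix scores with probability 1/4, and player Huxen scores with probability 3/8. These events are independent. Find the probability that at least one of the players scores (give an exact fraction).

49/64

P(none) = (1 − 1/2) × (1 − 1/4) × (1 − 3/8) = 1/2 × 3/4 × 5/8 = 15/64
P(at least one) = 1 − 15/64 = 49/64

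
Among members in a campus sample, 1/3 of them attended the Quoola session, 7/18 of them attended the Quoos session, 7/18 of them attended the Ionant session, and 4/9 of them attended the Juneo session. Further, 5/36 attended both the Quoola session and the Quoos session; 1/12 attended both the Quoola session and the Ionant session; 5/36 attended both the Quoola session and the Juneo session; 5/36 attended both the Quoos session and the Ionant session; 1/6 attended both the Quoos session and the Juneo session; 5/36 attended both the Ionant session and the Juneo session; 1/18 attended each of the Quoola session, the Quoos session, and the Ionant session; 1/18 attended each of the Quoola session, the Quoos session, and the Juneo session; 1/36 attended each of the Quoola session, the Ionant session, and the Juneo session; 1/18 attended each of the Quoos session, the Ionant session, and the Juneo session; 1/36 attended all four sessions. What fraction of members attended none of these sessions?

Inclusion–exclusion gives
P(union) = 1/3 + 7/18 + 7/18 + 4/9 − 5/36 − 1/12 − 5/36 − 5/36 − 1/6 − 5/36 + 1/18 + 1/18 + 1/36 + 1/18 − 1/36 = 11/12
P(none) = 1 − 11/12 = 1/12

1/12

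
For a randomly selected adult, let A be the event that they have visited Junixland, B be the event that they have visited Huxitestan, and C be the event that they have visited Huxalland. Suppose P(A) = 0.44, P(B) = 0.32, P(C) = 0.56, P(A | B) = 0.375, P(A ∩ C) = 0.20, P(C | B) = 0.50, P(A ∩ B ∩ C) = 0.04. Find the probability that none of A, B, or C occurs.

P(A ∩ B) = P(B)·P(A|B) = 0.32 × 0.375 = 0.12
P(B ∩ C) = P(B)·P(C|B) = 0.32 × 0.50 = 0.16
P(A ∪ B ∪ C) = 0.44 + 0.32 + 0.56 − 0.12 − 0.20 − 0.16 + 0.04 = 0.88
P(none) = 1 − 0.88 = 0.12

0.12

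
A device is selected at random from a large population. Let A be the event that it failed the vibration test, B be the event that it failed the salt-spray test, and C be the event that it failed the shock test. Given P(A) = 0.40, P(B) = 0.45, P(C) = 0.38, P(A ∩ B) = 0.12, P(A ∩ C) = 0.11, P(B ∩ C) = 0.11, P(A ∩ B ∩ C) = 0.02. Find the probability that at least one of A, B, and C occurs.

P(A ∪ B ∪ C) = 0.40 + 0.45 + 0.38 − 0.12 − 0.11 − 0.11 + 0.02 = 0.91

0.91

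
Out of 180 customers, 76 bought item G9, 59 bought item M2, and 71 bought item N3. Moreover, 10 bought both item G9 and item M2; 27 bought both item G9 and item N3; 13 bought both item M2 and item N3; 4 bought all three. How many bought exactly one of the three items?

118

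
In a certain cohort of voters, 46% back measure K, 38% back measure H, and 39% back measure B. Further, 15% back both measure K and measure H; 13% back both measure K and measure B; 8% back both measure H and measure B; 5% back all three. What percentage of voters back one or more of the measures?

Apply inclusion-exclusion:
P(union) = 46 + 38 + 39 − 15 − 13 − 8 + 5 = 92%

92%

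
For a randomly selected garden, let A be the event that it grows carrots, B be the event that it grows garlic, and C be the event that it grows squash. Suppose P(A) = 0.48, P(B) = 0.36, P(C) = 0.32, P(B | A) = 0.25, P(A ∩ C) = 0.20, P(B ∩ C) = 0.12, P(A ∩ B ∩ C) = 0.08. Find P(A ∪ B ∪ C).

0.80

P(A ∩ B) = P(A)·P(B|A) = 0.48 × 0.25 = 0.12
Using inclusion–exclusion:
P(A ∪ B ∪ C) = 0.48 + 0.36 + 0.32 − 0.12 − 0.20 − 0.12 + 0.08 = 0.80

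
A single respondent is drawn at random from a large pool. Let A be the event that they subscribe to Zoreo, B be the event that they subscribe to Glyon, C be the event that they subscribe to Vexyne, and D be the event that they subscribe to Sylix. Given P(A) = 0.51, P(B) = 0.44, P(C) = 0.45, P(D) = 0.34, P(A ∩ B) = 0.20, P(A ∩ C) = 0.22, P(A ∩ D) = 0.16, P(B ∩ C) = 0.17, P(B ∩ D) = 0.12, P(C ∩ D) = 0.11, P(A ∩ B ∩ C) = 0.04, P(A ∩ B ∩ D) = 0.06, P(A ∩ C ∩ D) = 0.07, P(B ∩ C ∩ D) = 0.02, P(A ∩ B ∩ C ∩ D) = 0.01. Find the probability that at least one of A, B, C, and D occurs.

By inclusion–exclusion:
P(A ∪ B ∪ C ∪ D) = 0.51 + 0.44 + 0.45 + 0.34 − 0.20 − 0.22 − 0.16 − 0.17 − 0.12 − 0.11 + 0.04 + 0.06 + 0.07 + 0.02 − 0.01 = 0.94

0.94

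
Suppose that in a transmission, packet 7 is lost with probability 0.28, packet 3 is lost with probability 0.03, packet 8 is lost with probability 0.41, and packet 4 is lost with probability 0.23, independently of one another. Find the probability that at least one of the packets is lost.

Independence gives P(none) = ∏(1 − pᵢ).
P(none) = (1 − 0.28) × (1 − 0.03) × (1 − 0.41) × (1 − 0.23) = 0.72 × 0.97 × 0.59 × 0.77 = 0.31728312
P(at least one) = 1 − 0.31728312 = 0.68271688

0.68271688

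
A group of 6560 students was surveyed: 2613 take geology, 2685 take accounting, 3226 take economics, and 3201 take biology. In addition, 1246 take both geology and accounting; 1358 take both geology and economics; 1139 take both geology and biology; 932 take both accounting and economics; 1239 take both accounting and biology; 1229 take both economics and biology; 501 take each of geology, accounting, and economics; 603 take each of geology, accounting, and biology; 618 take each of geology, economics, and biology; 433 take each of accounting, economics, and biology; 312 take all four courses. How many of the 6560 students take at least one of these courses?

6425

|at least one| = 2613 + 2685 + 3226 + 3201 − 1246 − 1358 − 1139 − 932 − 1239 − 1229 + 501 + 603 + 618 + 433 − 312 = 6425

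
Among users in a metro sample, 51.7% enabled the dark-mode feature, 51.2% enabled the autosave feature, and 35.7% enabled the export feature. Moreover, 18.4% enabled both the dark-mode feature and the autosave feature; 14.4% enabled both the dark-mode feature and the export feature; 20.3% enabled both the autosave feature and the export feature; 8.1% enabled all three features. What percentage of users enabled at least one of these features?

93.6%

P(≥1) = 51.7 + 51.2 + 35.7 − 18.4 − 14.4 − 20.3 + 8.1 = 93.6%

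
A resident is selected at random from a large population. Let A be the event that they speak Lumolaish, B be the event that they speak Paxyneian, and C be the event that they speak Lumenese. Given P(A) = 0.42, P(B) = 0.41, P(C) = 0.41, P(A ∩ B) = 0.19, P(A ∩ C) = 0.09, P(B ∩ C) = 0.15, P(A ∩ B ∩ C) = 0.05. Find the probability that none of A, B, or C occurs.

0.14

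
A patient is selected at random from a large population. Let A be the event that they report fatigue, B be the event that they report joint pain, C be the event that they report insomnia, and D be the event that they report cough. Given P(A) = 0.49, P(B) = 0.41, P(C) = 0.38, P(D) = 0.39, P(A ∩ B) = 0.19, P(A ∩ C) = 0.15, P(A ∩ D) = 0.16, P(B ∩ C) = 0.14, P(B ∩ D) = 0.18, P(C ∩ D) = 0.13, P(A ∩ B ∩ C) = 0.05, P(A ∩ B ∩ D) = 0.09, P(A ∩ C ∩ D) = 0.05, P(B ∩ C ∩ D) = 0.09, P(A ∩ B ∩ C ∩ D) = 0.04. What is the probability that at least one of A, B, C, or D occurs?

0.96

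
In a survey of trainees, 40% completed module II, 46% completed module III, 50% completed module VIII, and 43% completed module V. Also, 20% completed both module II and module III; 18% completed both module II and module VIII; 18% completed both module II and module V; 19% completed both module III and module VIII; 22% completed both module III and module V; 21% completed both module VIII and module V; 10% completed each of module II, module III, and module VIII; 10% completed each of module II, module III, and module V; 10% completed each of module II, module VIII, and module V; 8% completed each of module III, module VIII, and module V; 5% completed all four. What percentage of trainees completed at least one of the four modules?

By inclusion-exclusion,
P(≥1) = 40 + 46 + 50 + 43 − 20 − 18 − 18 − 19 − 22 − 21 + 10 + 10 + 10 + 8 − 5 = 94%

94%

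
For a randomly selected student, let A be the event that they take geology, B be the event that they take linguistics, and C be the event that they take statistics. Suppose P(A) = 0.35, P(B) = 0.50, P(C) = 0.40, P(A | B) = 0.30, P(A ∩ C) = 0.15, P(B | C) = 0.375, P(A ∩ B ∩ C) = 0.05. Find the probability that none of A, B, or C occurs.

P(A ∩ B) = P(B)·P(A|B) = 0.50 × 0.30 = 0.15
P(B ∩ C) = P(C)·P(B|C) = 0.40 × 0.375 = 0.15
Apply inclusion-exclusion:
P(A ∪ B ∪ C) = 0.35 + 0.50 + 0.40 − 0.15 − 0.15 − 0.15 + 0.05 = 0.85
P(none) = 1 − 0.85 = 0.15

0.15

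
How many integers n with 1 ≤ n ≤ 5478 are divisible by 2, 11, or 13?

3180

By inclusion-exclusion,
2739 + 498 + 421 − 249 − 210 − 38 + 19 = 3180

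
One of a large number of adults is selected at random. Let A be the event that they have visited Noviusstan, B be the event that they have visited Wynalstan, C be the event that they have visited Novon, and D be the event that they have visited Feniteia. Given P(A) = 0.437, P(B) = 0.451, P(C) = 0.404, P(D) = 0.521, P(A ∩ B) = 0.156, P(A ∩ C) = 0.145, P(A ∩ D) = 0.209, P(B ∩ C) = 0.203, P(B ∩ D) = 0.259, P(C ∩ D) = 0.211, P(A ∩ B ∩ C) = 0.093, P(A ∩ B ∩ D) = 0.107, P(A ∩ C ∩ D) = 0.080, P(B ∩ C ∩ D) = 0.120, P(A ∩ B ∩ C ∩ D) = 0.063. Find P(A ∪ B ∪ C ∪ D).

P(A ∪ B ∪ C ∪ D) = 0.437 + 0.451 + 0.404 + 0.521 − 0.156 − 0.145 − 0.209 − 0.203 − 0.259 − 0.211 + 0.093 + 0.107 + 0.080 + 0.120 − 0.063 = 0.967

0.967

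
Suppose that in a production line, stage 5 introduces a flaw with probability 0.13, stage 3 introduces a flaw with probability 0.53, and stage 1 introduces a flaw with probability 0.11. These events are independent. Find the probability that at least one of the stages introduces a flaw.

0.636079

P(none) = (1 − 0.13) × (1 − 0.53) × (1 − 0.11) = 0.87 × 0.47 × 0.89 = 0.363921
P(at least one) = 1 − 0.363921 = 0.636079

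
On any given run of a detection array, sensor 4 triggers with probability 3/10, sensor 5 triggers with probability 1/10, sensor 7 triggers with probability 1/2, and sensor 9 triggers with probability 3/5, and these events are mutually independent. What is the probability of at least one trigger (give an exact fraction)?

P(none) = (1 − 3/10) × (1 − 1/10) × (1 − 1/2) × (1 − 3/5) = 7/10 × 9/10 × 1/2 × 2/5 = 63/500
P(at least one) = 1 − 63/500 = 437/500

437/500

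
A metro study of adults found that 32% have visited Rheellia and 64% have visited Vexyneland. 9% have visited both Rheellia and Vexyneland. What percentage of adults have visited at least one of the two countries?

By inclusion-exclusion,
P(at least one) = 32 + 64 − 9 = 87%

87%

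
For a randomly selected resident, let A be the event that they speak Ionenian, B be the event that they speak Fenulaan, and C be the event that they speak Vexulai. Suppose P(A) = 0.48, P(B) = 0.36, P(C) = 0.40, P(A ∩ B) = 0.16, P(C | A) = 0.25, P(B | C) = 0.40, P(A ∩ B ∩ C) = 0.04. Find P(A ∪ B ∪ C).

0.84

P(A ∩ C) = P(A)·P(C|A) = 0.48 × 0.25 = 0.12
P(B ∩ C) = P(C)·P(B|C) = 0.40 × 0.40 = 0.16
Inclusion–exclusion gives
P(A ∪ B ∪ C) = 0.48 + 0.36 + 0.40 − 0.16 − 0.12 − 0.16 + 0.04 = 0.84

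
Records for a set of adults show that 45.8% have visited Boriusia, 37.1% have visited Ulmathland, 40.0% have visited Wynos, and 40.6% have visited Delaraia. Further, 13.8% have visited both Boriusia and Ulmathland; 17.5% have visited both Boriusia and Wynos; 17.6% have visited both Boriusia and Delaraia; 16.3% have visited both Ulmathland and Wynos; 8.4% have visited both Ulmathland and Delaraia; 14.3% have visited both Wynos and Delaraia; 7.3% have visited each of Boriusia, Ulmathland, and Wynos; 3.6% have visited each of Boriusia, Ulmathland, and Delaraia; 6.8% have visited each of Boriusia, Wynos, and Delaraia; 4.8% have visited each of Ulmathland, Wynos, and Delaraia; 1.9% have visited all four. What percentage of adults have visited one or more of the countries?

By inclusion–exclusion:
P(≥1) = 45.8 + 37.1 + 40.0 + 40.6 − 13.8 − 17.5 − 17.6 − 16.3 − 8.4 − 14.3 + 7.3 + 3.6 + 6.8 + 4.8 − 1.9 = 96.2%

96.2%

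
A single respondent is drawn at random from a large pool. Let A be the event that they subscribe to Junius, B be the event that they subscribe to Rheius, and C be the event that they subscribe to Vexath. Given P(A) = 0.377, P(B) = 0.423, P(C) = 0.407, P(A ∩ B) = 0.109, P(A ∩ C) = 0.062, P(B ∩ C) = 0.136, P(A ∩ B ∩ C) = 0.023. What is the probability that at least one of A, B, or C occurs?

0.923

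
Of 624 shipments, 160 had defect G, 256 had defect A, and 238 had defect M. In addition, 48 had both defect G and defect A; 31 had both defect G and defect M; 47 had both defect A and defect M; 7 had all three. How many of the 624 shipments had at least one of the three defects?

By inclusion-exclusion,
N(≥1) = 160 + 256 + 238 − 48 − 31 − 47 + 7 = 535

535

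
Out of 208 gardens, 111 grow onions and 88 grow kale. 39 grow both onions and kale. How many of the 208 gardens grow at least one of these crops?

Apply inclusion-exclusion:
|at least one| = 111 + 88 − 39 = 160

160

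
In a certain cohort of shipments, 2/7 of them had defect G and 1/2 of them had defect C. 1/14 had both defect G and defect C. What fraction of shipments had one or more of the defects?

Using inclusion–exclusion:
P(union) = 2/7 + 1/2 − 1/14 = 5/7

5/7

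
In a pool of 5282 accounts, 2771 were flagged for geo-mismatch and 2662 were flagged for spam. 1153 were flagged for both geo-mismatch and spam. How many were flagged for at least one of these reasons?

4280

Using inclusion–exclusion:
N(≥1) = 2771 + 2662 − 1153 = 4280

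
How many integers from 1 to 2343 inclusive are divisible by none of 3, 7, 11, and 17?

1145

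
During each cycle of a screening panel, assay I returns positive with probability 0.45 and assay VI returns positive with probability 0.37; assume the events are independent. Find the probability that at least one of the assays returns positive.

0.6535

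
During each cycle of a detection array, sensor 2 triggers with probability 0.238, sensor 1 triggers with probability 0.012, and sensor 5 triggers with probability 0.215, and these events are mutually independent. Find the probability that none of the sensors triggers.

Independence gives P(none) = ∏(1 − pᵢ).
P(none) = (1 − 0.238) × (1 − 0.012) × (1 − 0.215) = 0.762 × 0.988 × 0.785 = 0.59099196

0.59099196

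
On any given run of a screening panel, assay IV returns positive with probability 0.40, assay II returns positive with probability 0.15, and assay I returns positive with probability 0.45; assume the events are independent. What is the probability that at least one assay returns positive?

0.7195

P(none) = (1 − 0.40) × (1 − 0.15) × (1 − 0.45) = 0.60 × 0.85 × 0.55 = 0.2805
P(at least one) = 1 − 0.2805 = 0.7195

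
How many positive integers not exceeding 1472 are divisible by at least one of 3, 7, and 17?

By inclusion-exclusion,
490 + 210 + 86 − 70 − 28 − 12 + 4 = 680

680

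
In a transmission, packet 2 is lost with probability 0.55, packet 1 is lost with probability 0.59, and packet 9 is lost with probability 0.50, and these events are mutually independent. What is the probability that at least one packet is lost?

P(none) = (1 − 0.55) × (1 − 0.59) × (1 − 0.50) = 0.45 × 0.41 × 0.50 = 0.09225
P(at least one) = 1 − 0.09225 = 0.90775

0.90775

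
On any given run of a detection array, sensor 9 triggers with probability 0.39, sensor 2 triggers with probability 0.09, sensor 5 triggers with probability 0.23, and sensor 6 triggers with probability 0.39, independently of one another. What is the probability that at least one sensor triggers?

0.73926953

P(none) = (1 − 0.39) × (1 − 0.09) × (1 − 0.23) × (1 − 0.39) = 0.61 × 0.91 × 0.77 × 0.61 = 0.26073047
P(at least one) = 1 − 0.26073047 = 0.73926953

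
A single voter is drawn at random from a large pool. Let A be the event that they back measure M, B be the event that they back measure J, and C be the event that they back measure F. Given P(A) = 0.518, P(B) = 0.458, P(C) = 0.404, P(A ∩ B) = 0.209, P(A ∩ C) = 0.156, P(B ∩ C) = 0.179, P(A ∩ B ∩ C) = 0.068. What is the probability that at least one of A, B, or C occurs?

0.904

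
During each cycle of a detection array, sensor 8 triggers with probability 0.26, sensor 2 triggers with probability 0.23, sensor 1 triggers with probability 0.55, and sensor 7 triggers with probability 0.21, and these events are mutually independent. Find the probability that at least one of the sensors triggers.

0.7974361

P(none) = (1 − 0.26) × (1 − 0.23) × (1 − 0.55) × (1 − 0.21) = 0.74 × 0.77 × 0.45 × 0.79 = 0.2025639
P(at least one) = 1 − 0.2025639 = 0.7974361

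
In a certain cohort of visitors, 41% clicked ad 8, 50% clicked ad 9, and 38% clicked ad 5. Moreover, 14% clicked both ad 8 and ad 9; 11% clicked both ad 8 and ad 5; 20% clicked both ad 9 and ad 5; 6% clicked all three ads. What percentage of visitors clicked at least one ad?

90%

Inclusion–exclusion gives
P(at least one) = 41 + 50 + 38 − 14 − 11 − 20 + 6 = 90%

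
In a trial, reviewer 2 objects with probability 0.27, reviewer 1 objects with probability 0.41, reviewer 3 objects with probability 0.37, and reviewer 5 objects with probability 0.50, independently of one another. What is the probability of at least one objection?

0.8643295

Since the events are independent, P(none) is the product of the individual non-occurrence probabilities.
P(none) = (1 − 0.27) × (1 − 0.41) × (1 − 0.37) × (1 − 0.50) = 0.73 × 0.59 × 0.63 × 0.50 = 0.1356705
P(at least one) = 1 − 0.1356705 = 0.8643295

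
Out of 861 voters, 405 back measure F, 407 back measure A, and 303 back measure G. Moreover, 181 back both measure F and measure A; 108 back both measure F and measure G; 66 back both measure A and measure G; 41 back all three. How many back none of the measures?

|union| = 405 + 407 + 303 − 181 − 108 − 66 + 41 = 801
None: 861 − 801 = 60

60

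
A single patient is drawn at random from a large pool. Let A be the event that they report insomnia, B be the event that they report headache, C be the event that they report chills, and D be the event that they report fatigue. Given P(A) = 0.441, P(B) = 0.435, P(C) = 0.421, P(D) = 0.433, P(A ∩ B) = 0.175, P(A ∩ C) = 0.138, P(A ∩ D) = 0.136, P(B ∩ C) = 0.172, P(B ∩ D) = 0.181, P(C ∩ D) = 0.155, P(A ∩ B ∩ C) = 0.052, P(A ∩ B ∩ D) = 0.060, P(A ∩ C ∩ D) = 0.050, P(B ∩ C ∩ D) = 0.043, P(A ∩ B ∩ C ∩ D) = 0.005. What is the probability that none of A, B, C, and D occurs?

0.027

Inclusion–exclusion gives
P(A ∪ B ∪ C ∪ D) = 0.441 + 0.435 + 0.421 + 0.433 − 0.175 − 0.138 − 0.136 − 0.172 − 0.181 − 0.155 + 0.052 + 0.060 + 0.050 + 0.043 − 0.005 = 0.973
P(none) = 1 − 0.973 = 0.027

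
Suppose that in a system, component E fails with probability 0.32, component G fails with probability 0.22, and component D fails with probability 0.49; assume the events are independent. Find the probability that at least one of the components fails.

0.729496

P(none) = (1 − 0.32) × (1 − 0.22) × (1 − 0.49) = 0.68 × 0.78 × 0.51 = 0.270504
P(at least one) = 1 − 0.270504 = 0.729496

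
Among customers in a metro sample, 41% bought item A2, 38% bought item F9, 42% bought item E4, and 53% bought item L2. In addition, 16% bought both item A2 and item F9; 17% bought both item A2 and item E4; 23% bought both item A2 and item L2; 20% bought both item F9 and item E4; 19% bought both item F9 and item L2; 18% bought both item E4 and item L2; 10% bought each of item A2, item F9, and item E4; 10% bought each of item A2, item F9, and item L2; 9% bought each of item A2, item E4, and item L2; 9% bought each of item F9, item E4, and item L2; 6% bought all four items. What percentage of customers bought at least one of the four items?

93%

Inclusion–exclusion gives
P(union) = 41 + 38 + 42 + 53 − 16 − 17 − 23 − 20 − 19 − 18 + 10 + 10 + 9 + 9 − 6 = 93%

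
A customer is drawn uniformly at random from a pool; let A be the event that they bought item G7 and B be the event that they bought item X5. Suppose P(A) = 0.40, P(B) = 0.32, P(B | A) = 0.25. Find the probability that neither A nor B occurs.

P(A ∩ B) = P(A)·P(B|A) = 0.40 × 0.25 = 0.10
By inclusion-exclusion,
P(A ∪ B) = 0.40 + 0.32 − 0.10 = 0.62
P(none) = 1 − 0.62 = 0.38

0.38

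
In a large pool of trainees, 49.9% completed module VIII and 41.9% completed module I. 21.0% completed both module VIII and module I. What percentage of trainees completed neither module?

P(≥1) = 49.9 + 41.9 − 21.0 = 70.8%
P(none) = 100% − 70.8% = 29.2%

29.2%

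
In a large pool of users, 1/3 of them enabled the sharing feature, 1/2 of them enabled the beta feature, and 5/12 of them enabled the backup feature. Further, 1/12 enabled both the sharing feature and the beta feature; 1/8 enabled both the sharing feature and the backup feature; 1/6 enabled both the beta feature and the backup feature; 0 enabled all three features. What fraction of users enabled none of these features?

Inclusion–exclusion gives
P(≥1) = 1/3 + 1/2 + 5/12 − 1/12 − 1/8 − 1/6 + 0 = 7/8
P(none) = 1 − 7/8 = 1/8

1/8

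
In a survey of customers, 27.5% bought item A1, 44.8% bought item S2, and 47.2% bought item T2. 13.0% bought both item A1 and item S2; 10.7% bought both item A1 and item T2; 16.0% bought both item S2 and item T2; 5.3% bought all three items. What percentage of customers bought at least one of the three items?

85.1%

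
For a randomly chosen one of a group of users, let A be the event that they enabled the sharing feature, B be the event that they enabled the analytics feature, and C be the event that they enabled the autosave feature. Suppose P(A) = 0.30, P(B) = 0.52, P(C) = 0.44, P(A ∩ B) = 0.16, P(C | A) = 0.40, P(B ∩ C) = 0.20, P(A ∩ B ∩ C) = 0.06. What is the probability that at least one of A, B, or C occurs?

0.84

P(A ∩ C) = P(A)·P(C|A) = 0.30 × 0.40 = 0.12
P(A ∪ B ∪ C) = 0.30 + 0.52 + 0.44 − 0.16 − 0.12 − 0.20 + 0.06 = 0.84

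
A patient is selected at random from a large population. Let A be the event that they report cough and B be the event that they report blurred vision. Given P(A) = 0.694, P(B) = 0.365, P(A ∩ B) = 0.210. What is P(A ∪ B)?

0.849

P(A ∪ B) = 0.694 + 0.365 − 0.210 = 0.849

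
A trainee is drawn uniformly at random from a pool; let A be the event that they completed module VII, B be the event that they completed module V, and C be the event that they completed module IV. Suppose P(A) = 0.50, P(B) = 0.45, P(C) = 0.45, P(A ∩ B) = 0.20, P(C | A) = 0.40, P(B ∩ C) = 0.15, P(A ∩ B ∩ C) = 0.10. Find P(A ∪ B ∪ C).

P(A ∩ C) = P(A)·P(C|A) = 0.50 × 0.40 = 0.20
Using inclusion–exclusion:
P(A ∪ B ∪ C) = 0.50 + 0.45 + 0.45 − 0.20 − 0.20 − 0.15 + 0.10 = 0.95

0.95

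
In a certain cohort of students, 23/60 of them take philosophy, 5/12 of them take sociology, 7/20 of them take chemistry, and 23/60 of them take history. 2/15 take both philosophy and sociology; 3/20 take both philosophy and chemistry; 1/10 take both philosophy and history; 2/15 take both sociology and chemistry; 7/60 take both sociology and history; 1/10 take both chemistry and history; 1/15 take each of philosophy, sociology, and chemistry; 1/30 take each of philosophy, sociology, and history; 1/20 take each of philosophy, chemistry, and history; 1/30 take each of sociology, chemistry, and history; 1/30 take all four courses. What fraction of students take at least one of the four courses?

19/20

P(union) = 23/60 + 5/12 + 7/20 + 23/60 − 2/15 − 3/20 − 1/10 − 2/15 − 7/60 − 1/10 + 1/15 + 1/30 + 1/20 + 1/30 − 1/30 = 19/20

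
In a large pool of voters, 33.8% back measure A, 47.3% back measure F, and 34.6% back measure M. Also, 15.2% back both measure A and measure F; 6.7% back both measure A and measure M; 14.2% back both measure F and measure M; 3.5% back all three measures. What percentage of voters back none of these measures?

16.9%

Apply inclusion-exclusion:
P(≥1) = 33.8 + 47.3 + 34.6 − 15.2 − 6.7 − 14.2 + 3.5 = 83.1%
P(none) = 100% − 83.1% = 16.9%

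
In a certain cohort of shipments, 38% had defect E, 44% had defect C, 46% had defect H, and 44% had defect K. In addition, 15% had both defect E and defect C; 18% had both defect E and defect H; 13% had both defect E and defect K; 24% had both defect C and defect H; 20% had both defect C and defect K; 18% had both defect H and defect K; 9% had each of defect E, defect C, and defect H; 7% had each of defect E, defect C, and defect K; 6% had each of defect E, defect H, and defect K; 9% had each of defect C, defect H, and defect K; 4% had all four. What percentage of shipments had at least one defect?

91%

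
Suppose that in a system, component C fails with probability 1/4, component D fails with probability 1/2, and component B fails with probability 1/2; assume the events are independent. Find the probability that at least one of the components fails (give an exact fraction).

13/16

Independence gives P(none) = ∏(1 − pᵢ).
P(none) = (1 − 1/4) × (1 − 1/2) × (1 − 1/2) = 3/4 × 1/2 × 1/2 = 3/16
P(at least one) = 1 − 3/16 = 13/16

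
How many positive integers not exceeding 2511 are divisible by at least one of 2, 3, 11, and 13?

1809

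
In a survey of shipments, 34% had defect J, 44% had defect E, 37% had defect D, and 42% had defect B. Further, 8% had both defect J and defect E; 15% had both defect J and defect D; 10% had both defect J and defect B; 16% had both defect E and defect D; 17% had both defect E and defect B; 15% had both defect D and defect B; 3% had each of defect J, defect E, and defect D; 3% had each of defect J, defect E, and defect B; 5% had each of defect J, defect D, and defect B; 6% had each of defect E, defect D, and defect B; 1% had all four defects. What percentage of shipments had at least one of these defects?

P(union) = 34 + 44 + 37 + 42 − 8 − 15 − 10 − 16 − 17 − 15 + 3 + 3 + 5 + 6 − 1 = 92%

92%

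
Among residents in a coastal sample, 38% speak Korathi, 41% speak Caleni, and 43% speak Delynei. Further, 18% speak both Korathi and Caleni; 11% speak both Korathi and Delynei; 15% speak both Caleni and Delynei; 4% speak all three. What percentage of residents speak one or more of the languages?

By inclusion-exclusion,
P(≥1) = 38 + 41 + 43 − 18 − 11 − 15 + 4 = 82%

82%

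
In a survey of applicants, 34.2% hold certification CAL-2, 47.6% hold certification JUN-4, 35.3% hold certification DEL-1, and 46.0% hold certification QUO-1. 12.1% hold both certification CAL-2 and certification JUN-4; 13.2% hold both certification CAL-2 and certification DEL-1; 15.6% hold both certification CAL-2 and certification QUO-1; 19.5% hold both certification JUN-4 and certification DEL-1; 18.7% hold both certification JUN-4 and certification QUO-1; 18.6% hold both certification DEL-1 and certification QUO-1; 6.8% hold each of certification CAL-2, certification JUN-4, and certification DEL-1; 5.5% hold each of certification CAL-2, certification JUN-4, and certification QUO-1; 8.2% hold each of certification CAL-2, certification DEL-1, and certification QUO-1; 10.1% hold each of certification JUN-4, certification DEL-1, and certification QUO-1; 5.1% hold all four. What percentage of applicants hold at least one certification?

90.9%

P(at least one) = 34.2 + 47.6 + 35.3 + 46.0 − 12.1 − 13.2 − 15.6 − 19.5 − 18.7 − 18.6 + 6.8 + 5.5 + 8.2 + 10.1 − 5.1 = 90.9%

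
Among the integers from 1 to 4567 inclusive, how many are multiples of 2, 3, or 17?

By inclusion–exclusion:
⌊4567/2⌋ + ⌊4567/3⌋ + ⌊4567/17⌋ − ⌊4567/6⌋ − ⌊4567/34⌋ − ⌊4567/51⌋ + ⌊4567/102⌋ = 2283 + 1522 + 268 − 761 − 134 − 89 + 44 = 3133

3133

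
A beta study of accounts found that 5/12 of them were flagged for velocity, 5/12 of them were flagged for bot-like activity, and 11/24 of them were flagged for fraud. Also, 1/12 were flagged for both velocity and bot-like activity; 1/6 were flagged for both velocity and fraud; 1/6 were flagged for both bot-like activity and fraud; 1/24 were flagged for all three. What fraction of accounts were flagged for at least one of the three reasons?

P(≥1) = 5/12 + 5/12 + 11/24 − 1/12 − 1/6 − 1/6 + 1/24 = 11/12

11/12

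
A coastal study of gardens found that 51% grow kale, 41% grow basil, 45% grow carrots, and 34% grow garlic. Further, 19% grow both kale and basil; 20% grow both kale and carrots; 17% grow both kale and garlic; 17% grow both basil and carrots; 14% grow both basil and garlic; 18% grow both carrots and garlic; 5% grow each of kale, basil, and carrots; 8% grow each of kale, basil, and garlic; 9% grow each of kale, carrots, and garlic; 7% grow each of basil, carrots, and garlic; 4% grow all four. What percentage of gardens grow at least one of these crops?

Using inclusion–exclusion:
P(≥1) = 51 + 41 + 45 + 34 − 19 − 20 − 17 − 17 − 14 − 18 + 5 + 8 + 9 + 7 − 4 = 91%

91%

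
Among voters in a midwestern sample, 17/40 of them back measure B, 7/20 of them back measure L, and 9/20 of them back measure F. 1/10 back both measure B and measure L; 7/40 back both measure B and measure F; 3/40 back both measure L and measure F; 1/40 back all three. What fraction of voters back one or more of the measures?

9/10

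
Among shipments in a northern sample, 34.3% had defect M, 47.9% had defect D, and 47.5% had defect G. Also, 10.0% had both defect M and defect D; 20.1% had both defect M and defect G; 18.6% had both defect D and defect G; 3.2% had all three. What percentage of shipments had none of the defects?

15.8%

By inclusion-exclusion,
P(union) = 34.3 + 47.9 + 47.5 − 10.0 − 20.1 − 18.6 + 3.2 = 84.2%
P(none) = 100% − 84.2% = 15.8%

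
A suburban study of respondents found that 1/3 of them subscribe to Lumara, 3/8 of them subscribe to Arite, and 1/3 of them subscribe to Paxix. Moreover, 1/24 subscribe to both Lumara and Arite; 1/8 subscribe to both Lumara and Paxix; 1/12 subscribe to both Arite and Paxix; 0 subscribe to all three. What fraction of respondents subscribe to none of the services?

5/24

By inclusion–exclusion:
P(≥1) = 1/3 + 3/8 + 1/3 − 1/24 − 1/8 − 1/12 + 0 = 19/24
P(none) = 1 − 19/24 = 5/24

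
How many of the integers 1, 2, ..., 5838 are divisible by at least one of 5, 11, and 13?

1167 + 530 + 449 − 106 − 89 − 40 + 8 = 1919

1919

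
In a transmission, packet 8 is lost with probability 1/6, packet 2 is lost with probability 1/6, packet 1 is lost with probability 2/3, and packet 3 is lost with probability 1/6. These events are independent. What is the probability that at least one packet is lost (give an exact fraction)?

P(none) = (1 − 1/6) × (1 − 1/6) × (1 − 2/3) × (1 − 1/6) = 5/6 × 5/6 × 1/3 × 5/6 = 125/648
P(at least one) = 1 − 125/648 = 523/648

523/648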